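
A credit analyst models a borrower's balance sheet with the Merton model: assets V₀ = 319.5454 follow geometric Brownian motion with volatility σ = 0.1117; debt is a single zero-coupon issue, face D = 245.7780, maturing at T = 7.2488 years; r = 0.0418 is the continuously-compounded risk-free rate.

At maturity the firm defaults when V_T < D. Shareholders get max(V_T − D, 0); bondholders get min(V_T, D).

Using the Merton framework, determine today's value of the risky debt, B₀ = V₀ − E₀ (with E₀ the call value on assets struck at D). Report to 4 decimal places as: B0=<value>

B0=180.6961

With assets at 319.5454 and a single debt payment of 245.7780 at 7.2488 years:
d₁ = [ln(V₀/D) + (r + σ²/2)T] / (σ√T)
   = [ln(319.5454/245.7780) + (0.0418 + 0.5·0.1117²)·7.2488] / (0.1117·√7.2488)
   = [0.262471 + 0.348221] / 0.300737 = 2.030653
d₂ = d₁ − σ√T = 2.030653 − 0.300737 = 1.729917
N(d₁) = 0.978855,  N(d₂) = 0.958177,  e^(−rT) = 0.738599
E₀ = V₀·N(d₁) − D·e^(−rT)·N(d₂)
   = 319.5454·0.978855 − 245.7780·0.738599·0.958177 = 138.849259
B₀ = V₀ − E₀ = 319.5454 − 138.849259 = 180.696141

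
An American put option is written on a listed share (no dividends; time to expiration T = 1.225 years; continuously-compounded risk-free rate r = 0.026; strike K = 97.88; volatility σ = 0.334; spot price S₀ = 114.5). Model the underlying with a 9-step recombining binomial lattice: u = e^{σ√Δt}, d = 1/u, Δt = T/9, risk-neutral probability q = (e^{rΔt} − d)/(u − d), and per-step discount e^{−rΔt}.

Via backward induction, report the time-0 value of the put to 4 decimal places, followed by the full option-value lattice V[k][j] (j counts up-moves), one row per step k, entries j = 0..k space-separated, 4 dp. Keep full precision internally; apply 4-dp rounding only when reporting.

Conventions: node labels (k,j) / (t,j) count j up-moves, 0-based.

price = 7.4858
tree:
7.4858
10.9174 3.8762
15.5003 6.1033 1.5262
21.3296 9.3888 2.6395 0.3484
28.3062 14.0356 4.4953 0.6771 0.0000
36.0457 20.2487 7.5034 1.3158 0.0000 0.0000
43.2144 27.9370 12.1868 2.5570 0.0000 0.0000 0.0000
49.5520 36.0457 19.0293 4.9691 0.0000 0.0000 0.0000 0.0000
55.1549 43.2144 27.9370 9.6563 0.0000 0.0000 0.0000 0.0000 0.0000
60.1082 49.5520 36.0457 18.7648 0.0000 0.0000 0.0000 0.0000 0.0000 0.0000

params: Δt=0.13611 u=1.13114 d=0.88407 q=0.48358 e^(-rΔt)=0.99647
t_9 payoffs: 60.1082 49.5520 36.0457 18.7648 0.0000 0.0000 0.0000 0.0000 0.0000 0.0000
k=8: node(8,0) S=42.7251 payoff=55.1549 vs cont=54.8091 → 55.1549 [stop]  node(8,1) S=54.6656 payoff=43.2144 vs cont=42.8686 → 43.2144 [stop]  node(8,2) S=69.9430 payoff=27.9370 vs cont=27.5912 → 27.9370 [stop]  node(8,3) S=89.4901 payoff=8.3899 vs cont=9.6563 → 9.6563 [wait]  node(8,4) S=114.5000 payoff=0.0000 vs cont=0.0000 → 0.0000 [wait]  node(8,5) S=146.4994 payoff=0.0000 vs cont=0.0000 → 0.0000 [wait]  node(8,6) S=187.4418 payoff=0.0000 vs cont=0.0000 → 0.0000 [wait]  node(8,7) S=239.8264 payoff=0.0000 vs cont=0.0000 → 0.0000 [wait]  node(8,8) S=306.8510 payoff=0.0000 vs cont=0.0000 → 0.0000 [wait]
k=7: node(7,0) S=48.3280 payoff=49.5520 vs cont=49.2062 → 49.5520 [stop]  node(7,1) S=61.8343 payoff=36.0457 vs cont=35.7000 → 36.0457 [stop]  node(7,2) S=79.1152 payoff=18.7648 vs cont=19.0293 → 19.0293 [wait]  node(7,3) S=101.2256 payoff=0.0000 vs cont=4.9691 → 4.9691 [wait]  node(7,4) S=129.5152 payoff=0.0000 vs cont=0.0000 → 0.0000 [wait]  node(7,5) S=165.7110 payoff=0.0000 vs cont=0.0000 → 0.0000 [wait]  node(7,6) S=212.0224 payoff=0.0000 vs cont=0.0000 → 0.0000 [wait]  node(7,7) S=271.2765 payoff=0.0000 vs cont=0.0000 → 0.0000 [wait]
k=6: node(6,0) S=54.6656 payoff=43.2144 vs cont=42.8686 → 43.2144 [stop]  node(6,1) S=69.9430 payoff=27.9370 vs cont=27.7186 → 27.9370 [stop]  node(6,2) S=89.4901 payoff=8.3899 vs cont=12.1868 → 12.1868 [wait]  node(6,3) S=114.5000 payoff=0.0000 vs cont=2.5570 → 2.5570 [wait]  node(6,4) S=146.4994 payoff=0.0000 vs cont=0.0000 → 0.0000 [wait]  node(6,5) S=187.4418 payoff=0.0000 vs cont=0.0000 → 0.0000 [wait]  node(6,6) S=239.8264 payoff=0.0000 vs cont=0.0000 → 0.0000 [wait]
k=5: node(5,0) S=61.8343 payoff=36.0457 vs cont=35.7000 → 36.0457 [stop]  node(5,1) S=79.1152 payoff=18.7648 vs cont=20.2487 → 20.2487 [wait]  node(5,2) S=101.2256 payoff=0.0000 vs cont=7.5034 → 7.5034 [wait]  node(5,3) S=129.5152 payoff=0.0000 vs cont=1.3158 → 1.3158 [wait]  node(5,4) S=165.7110 payoff=0.0000 vs cont=0.0000 → 0.0000 [wait]  node(5,5) S=212.0224 payoff=0.0000 vs cont=0.0000 → 0.0000 [wait]
k=4: node(4,0) S=69.9430 payoff=27.9370 vs cont=28.3062 → 28.3062 [wait]  node(4,1) S=89.4901 payoff=8.3899 vs cont=14.0356 → 14.0356 [wait]  node(4,2) S=114.5000 payoff=0.0000 vs cont=4.4953 → 4.4953 [wait]  node(4,3) S=146.4994 payoff=0.0000 vs cont=0.6771 → 0.6771 [wait]  node(4,4) S=187.4418 payoff=0.0000 vs cont=0.0000 → 0.0000 [wait]
k=3: node(3,0) S=79.1152 payoff=18.7648 vs cont=21.3296 → 21.3296 [wait]  node(3,1) S=101.2256 payoff=0.0000 vs cont=9.3888 → 9.3888 [wait]  node(3,2) S=129.5152 payoff=0.0000 vs cont=2.6395 → 2.6395 [wait]  node(3,3) S=165.7110 payoff=0.0000 vs cont=0.3484 → 0.3484 [wait]
k=2: node(2,0) S=89.4901 payoff=8.3899 vs cont=15.5003 → 15.5003 [wait]  node(2,1) S=114.5000 payoff=0.0000 vs cont=6.1033 → 6.1033 [wait]  node(2,2) S=146.4994 payoff=0.0000 vs cont=1.5262 → 1.5262 [wait]
k=1: node(1,0) S=101.2256 payoff=0.0000 vs cont=10.9174 → 10.9174 [wait]  node(1,1) S=129.5152 payoff=0.0000 vs cont=3.8762 → 3.8762 [wait]
k=0: node(0,0) S=114.5000 payoff=0.0000 vs cont=7.4858 → 7.4858 [wait]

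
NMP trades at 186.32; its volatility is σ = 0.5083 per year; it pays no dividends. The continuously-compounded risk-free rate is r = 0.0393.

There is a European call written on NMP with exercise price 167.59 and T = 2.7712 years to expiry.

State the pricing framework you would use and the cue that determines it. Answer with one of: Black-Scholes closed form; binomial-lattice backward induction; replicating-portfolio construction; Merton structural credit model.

framework: Black-Scholes closed form

Key observation: the strike-167.59 call on NMP is European-exercise on a continuously-modelled lognormal underlying, so its value is a single closed-form evaluation.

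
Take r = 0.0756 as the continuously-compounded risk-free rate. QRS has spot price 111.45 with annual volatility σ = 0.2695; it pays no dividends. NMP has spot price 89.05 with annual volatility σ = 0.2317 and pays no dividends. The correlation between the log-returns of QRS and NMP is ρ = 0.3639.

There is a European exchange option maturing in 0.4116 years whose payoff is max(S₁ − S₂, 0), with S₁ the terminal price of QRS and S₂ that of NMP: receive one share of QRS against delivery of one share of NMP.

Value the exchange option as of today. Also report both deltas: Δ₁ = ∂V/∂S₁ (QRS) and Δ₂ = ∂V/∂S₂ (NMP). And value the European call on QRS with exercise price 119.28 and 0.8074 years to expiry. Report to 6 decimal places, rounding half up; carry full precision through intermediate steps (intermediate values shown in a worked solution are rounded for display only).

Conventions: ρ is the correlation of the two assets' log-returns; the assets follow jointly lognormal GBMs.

exchange price = 23.356111
Δ1 = 0.906761
Δ2 = -0.872571
price(QRS call K=119.28) = 10.398487

σ_eff = √(σ₁² + σ₂² − 2ρσ₁σ₂) = √(0.2695² + 0.2317² − 2·0.3639·0.2695·0.2317) = 0.284375
d₁ = (ln(S₁/S₂) + (q₂ − q₁ + σ_eff²/2)T) / (σ_eff√T) = (ln(111.45/89.05) + (0.0 − 0.0 + 0.040435)·0.4116) / 0.182444 = 1.321070
d₂ = d₁ − σ_eff√T = 1.321070 − 0.182444 = 1.138627
N(d₁) = 0.906761,  N(d₂) = 0.872571
V = S₁·e^{−q₁T}·N(d₁) − S₂·e^{−q₂T}·N(d₂) = 101.058518 − 77.702407 = 23.356111
Δ₁ = e^{−q₁T}·N(d₁) = 0.906761;  Δ₂ = −e^{−q₂T}·N(d₂) = -0.872571
[vanilla: QRS call K=119.28]
σ√T = 0.2695·√0.8074 = 0.242160
d₁ = (ln(S/K) + (r+σ²/2)T) / (σ√T) = (ln(111.45/119.28) + (0.0756+0.2695²/2)·0.8074) / 0.242160 = (-0.067898 + 0.090360) / 0.242160 = 0.092759
d₂ = d₁ − σ√T = 0.092759 − 0.242160 = -0.149401
e^{−rT} = 0.940786
N(d₁) = 0.536953,  N(d₂) = 0.440619
price = S·N(d₁) − K·e^{−rT}·N(d₂) = 59.843374 − 49.444886 = 10.398487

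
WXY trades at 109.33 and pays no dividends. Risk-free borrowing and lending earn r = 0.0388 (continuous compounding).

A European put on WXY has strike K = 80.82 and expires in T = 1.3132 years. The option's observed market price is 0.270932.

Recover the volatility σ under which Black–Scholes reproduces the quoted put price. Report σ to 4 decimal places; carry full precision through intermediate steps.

At σ = 0.1730 the Black–Scholes value reproduces the quote:
σ√T = 0.173·√1.3132 = 0.198249
d₁ = (ln(S/K) + (r+σ²/2)T) / (σ√T) = (ln(109.33/80.82) + (0.0388+0.173²/2)·1.3132) / 0.198249 = (0.302146 + 0.070604) / 0.198249 = 1.880208
d₂ = d₁ − σ√T = 1.880208 − 0.198249 = 1.681959
e^{−rT} = 0.950324
N(−d₁) = 0.030040,  N(−d₂) = 0.046288
V = K·e^{−rT}·N(−d₂) − S·N(−d₁) = 3.555187 − 3.284255 = 0.270932 (matching the quote); vega is positive throughout, so no other σ reproduces this price

sigma = 0.1730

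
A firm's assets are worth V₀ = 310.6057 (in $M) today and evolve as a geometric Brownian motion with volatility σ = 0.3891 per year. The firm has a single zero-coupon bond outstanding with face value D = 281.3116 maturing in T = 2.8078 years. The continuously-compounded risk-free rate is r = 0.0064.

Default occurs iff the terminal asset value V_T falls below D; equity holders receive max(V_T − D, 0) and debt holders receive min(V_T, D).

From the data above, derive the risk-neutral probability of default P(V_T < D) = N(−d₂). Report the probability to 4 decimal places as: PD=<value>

Work the structural quantities from V₀ = 310.6057 against face 281.3116:
d₁ = [ln(V₀/D) + (r + σ²/2)T] / (σ√T)
   = [ln(310.6057/281.3116) + (0.0064 + 0.5·0.3891²)·2.8078] / (0.3891·√2.8078)
   = [0.099061 + 0.230519] / 0.651995 = 0.505495
d₂ = d₁ − σ√T = 0.505495 − 0.651995 = -0.146500
risk-neutral PD = N(−d₂) = N(0.146500) = 0.558237

PD=0.5582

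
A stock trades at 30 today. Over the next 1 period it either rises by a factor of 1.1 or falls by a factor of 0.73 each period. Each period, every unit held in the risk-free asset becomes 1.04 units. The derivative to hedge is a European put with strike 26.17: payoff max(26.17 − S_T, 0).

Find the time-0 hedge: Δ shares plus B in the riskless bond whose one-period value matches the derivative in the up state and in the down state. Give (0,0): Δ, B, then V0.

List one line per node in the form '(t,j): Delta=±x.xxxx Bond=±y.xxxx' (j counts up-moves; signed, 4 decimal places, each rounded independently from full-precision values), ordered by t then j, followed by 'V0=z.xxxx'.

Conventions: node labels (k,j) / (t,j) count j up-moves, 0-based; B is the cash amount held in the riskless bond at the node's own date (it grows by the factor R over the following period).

(0,0): Delta=-0.3847 Bond=12.2063
V0=0.6658

The replicating-portfolio and risk-neutral prices coincide; use p* = (1.04−0.73)/(1.1−0.73) = 0.8378 for the latter.
Payoffs at expiry: V(1,0)=4.2700, V(1,1)=0.0000
  t=0,j=0: stock 30.0000 → up 33.0000 (V=0.0000), down 21.9000 (V=4.2700). Price 0.6658; hedge Δ=-0.3847, bond B=12.2063.
Check: Δ(0,0)·S0 + B(0,0) = 0.6658 = V0.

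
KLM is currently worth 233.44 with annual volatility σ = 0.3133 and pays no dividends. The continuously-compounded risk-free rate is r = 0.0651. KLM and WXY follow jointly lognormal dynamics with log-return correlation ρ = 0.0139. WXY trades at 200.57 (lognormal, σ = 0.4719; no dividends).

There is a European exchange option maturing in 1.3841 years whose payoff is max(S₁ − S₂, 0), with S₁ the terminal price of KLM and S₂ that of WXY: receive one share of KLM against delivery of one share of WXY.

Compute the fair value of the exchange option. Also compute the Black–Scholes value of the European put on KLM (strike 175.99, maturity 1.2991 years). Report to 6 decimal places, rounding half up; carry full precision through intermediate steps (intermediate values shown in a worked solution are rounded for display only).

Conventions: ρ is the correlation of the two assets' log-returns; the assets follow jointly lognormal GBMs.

exchange price = 74.141595
price(KLM put K=175.99) = 5.423961

σ_eff = √(σ₁² + σ₂² − 2ρσ₁σ₂) = √(0.3133² + 0.4719² − 2·0.0139·0.3133·0.4719) = 0.562793
d₁ = (ln(S₁/S₂) + (q₂ − q₁ + σ_eff²/2)T) / (σ_eff√T) = (ln(233.44/200.57) + (0.0 − 0.0 + 0.158368)·1.3841) / 0.662114 = 0.560265
d₂ = d₁ − σ_eff√T = 0.560265 − 0.662114 = -0.101849
N(d₁) = 0.712351,  N(d₂) = 0.459438
V = S₁·e^{−q₁T}·N(d₁) − S₂·e^{−q₂T}·N(d₂) = 166.291128 − 92.149533 = 74.141595
[vanilla: KLM put K=175.99]
σ√T = 0.3133·√1.2991 = 0.357093
d₁ = (ln(S/K) + (r+σ²/2)T) / (σ√T) = (ln(233.44/175.99) + (0.0651+0.3133²/2)·1.2991) / 0.357093 = (0.282498 + 0.148329) / 0.357093 = 1.206483
d₂ = d₁ − σ√T = 1.206483 − 0.357093 = 0.849390
e^{−rT} = 0.918906
N(−d₁) = 0.113816,  N(−d₂) = 0.197832
price = K·e^{−rT}·N(−d₂) − S·N(−d₁) = 31.993069 − 26.569108 = 5.423961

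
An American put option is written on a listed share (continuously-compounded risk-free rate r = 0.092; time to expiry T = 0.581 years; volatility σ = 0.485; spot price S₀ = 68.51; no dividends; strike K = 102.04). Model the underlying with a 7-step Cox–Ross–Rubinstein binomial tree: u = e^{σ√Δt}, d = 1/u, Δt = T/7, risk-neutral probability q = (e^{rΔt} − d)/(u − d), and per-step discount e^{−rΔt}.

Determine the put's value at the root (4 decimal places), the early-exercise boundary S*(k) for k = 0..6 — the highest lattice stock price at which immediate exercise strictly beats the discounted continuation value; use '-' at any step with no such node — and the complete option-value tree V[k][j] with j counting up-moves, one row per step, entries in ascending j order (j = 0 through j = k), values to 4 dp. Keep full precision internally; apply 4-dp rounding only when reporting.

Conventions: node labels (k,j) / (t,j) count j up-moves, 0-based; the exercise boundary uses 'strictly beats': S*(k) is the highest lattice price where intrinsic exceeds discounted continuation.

price = 33.5592
boundary = - 59.5760 68.5100 59.5760 68.5100 78.7838 68.5100
tree:
33.5592
42.4640 24.9042
50.2330 33.5300 16.4021
56.9889 42.4640 24.0220 8.8044
62.8637 50.2330 33.5300 14.5969 2.9716
67.9725 56.9889 42.4640 23.2562 5.8998 0.0000
72.4151 62.8637 50.2330 33.5300 11.7136 0.0000 0.0000
76.2783 67.9725 56.9889 42.4640 23.2562 0.0000 0.0000 0.0000

Δt=0.08300, u=1.14996, d=0.86960, q=0.49247, disc=e^(-rΔt)=0.99239
k=7 terminal: V=max(K-S,0) → 76.2783 67.9725 56.9889 42.4640 23.2562 0.0000 0.0000 0.0000
k=6: j=0 S=29.6249 intr=72.4151 cont=71.6388 V=72.4151[EX]; j=1 S=39.1763 intr=62.8637 cont=62.0875 V=62.8637[EX]; j=2 S=51.8070 intr=50.2330 cont=49.4568 V=50.2330[EX]; j=3 S=68.5100 intr=33.5300 cont=32.7538 V=33.5300[EX]; j=4 S=90.5982 intr=11.4418 cont=11.7136 V=11.7136[hold]; j=5 S=119.8077 intr=0.0000 cont=0.0000 V=0.0000[hold]; j=6 S=158.4347 intr=0.0000 cont=0.0000 V=0.0000[hold]  S*(6)=68.5100
k=5: j=0 S=34.0675 intr=67.9725 cont=67.1963 V=67.9725[EX]; j=1 S=45.0511 intr=56.9889 cont=56.2127 V=56.9889[EX]; j=2 S=59.5760 intr=42.4640 cont=41.6878 V=42.4640[EX]; j=3 S=78.7838 intr=23.2562 cont=22.6128 V=23.2562[EX]; j=4 S=104.1843 intr=0.0000 cont=5.8998 V=5.8998[hold]; j=5 S=137.7741 intr=0.0000 cont=0.0000 V=0.0000[hold]  S*(5)=78.7838
k=4: j=0 S=39.1763 intr=62.8637 cont=62.0875 V=62.8637[EX]; j=1 S=51.8070 intr=50.2330 cont=49.4568 V=50.2330[EX]; j=2 S=68.5100 intr=33.5300 cont=32.7538 V=33.5300[EX]; j=3 S=90.5982 intr=11.4418 cont=14.5969 V=14.5969[hold]; j=4 S=119.8077 intr=0.0000 cont=2.9716 V=2.9716[hold]  S*(4)=68.5100
k=3: j=0 S=45.0511 intr=56.9889 cont=56.2127 V=56.9889[EX]; j=1 S=59.5760 intr=42.4640 cont=41.6878 V=42.4640[EX]; j=2 S=78.7838 intr=23.2562 cont=24.0220 V=24.0220[hold]; j=3 S=104.1843 intr=0.0000 cont=8.8044 V=8.8044[hold]  S*(3)=59.5760
k=2: j=0 S=51.8070 intr=50.2330 cont=49.4568 V=50.2330[EX]; j=1 S=68.5100 intr=33.5300 cont=33.1280 V=33.5300[EX]; j=2 S=90.5982 intr=11.4418 cont=16.4021 V=16.4021[hold]  S*(2)=68.5100
k=1: j=0 S=59.5760 intr=42.4640 cont=41.6878 V=42.4640[EX]; j=1 S=78.7838 intr=23.2562 cont=24.9042 V=24.9042[hold]  S*(1)=59.5760
k=0: j=0 S=68.5100 intr=33.5300 cont=33.5592 V=33.5592[hold]  S*(0)=-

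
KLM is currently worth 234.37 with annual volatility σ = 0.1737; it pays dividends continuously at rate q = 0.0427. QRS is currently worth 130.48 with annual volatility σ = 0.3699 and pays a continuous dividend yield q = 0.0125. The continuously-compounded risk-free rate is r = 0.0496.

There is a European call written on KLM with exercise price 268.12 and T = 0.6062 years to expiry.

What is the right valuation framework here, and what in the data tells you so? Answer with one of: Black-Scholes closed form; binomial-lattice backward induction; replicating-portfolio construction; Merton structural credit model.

Key observation: the instrument is a plain European call (strike 268.12) on a lognormal asset; the exact continuous-time formula applies directly.

framework: Black-Scholes closed form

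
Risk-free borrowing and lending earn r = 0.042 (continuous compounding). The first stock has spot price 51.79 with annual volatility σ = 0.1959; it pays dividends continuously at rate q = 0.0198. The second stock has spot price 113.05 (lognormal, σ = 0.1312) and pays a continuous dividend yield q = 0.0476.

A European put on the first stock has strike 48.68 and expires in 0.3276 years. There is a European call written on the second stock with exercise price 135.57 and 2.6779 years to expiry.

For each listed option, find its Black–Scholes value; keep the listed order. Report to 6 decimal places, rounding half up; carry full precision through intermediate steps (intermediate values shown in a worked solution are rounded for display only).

[the first stock put K=48.68]
σ√T = 0.1959·√0.3276 = 0.112126
d₁ = (ln(S/K) + (r−q+σ²/2)T) / (σ√T) = (ln(51.79/48.68) + (0.042−0.0198+0.1959²/2)·0.3276) / 0.112126 = (0.061929 + 0.013559) / 0.112126 = 0.673239
d₂ = d₁ − σ√T = 0.673239 − 0.112126 = 0.561113
e^{−rT} = 0.986335
e^{−qT} = 0.993535
N(−d₁) = 0.250397,  N(−d₂) = 0.287360
price = K·e^{−rT}·N(−d₂) − S·e^{−qT}·N(−d₁) = 13.797535 − 12.884241 = 0.913294
[the second stock call K=135.57]
σ√T = 0.1312·√2.6779 = 0.214699
d₁ = (ln(S/K) + (r−q+σ²/2)T) / (σ√T) = (ln(113.05/135.57) + (0.042−0.0476+0.1312²/2)·2.6779) / 0.214699 = (-0.181658 + 0.008052) / 0.214699 = -0.808601
d₂ = d₁ − σ√T = -0.808601 − 0.214699 = -1.023300
e^{−rT} = 0.893623
e^{−qT} = 0.880322
N(d₁) = 0.209372,  N(d₂) = 0.153083
price = S·e^{−qT}·N(d₁) − K·e^{−rT}·N(d₂) = 20.836810 − 18.545750 = 2.291060

price(the first stock put K=48.68) = 0.913294
price(the second stock call K=135.57) = 2.291060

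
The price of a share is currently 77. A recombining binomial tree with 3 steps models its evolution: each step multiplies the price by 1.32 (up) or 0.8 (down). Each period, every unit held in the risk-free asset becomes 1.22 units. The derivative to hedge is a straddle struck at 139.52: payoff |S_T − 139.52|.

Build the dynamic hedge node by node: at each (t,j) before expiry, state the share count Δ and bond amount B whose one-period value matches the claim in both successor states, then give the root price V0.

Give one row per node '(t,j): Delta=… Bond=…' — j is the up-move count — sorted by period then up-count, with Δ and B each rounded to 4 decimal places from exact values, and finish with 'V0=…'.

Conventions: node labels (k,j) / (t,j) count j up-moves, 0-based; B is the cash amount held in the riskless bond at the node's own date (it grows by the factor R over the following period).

The replicating-portfolio and risk-neutral prices coincide; use p* = (1.22−0.8)/(1.32−0.8) = 0.8077 for the latter.
At maturity the claim pays: V(3,0)=100.0960, V(3,1)=74.4704, V(3,2)=32.1882, V(3,3)=37.5775
Node (2,0) S=49.2800: V=(p*·74.4704+(1−p*)·100.0960)/1.22=65.0807; Δ=(74.4704−100.0960)/(65.0496−39.4240)=-1.0000; B=V−Δ·S=114.3607
Node (2,1) S=81.3120: V=(p*·32.1882+(1−p*)·74.4704)/1.22=33.0487; Δ=(32.1882−74.4704)/(107.3318−65.0496)=-1.0000; B=V−Δ·S=114.3607
Node (2,2) S=134.1648: V=(p*·37.5775+(1−p*)·32.1882)/1.22=29.9517; Δ=(37.5775−32.1882)/(177.0975−107.3318)=0.0772; B=V−Δ·S=19.5876
Node (1,0) S=61.6000: V=(p*·33.0487+(1−p*)·65.0807)/1.22=32.1382; Δ=(33.0487−65.0807)/(81.3120−49.2800)=-1.0000; B=V−Δ·S=93.7382
Node (1,1) S=101.6400: V=(p*·29.9517+(1−p*)·33.0487)/1.22=25.0388; Δ=(29.9517−33.0487)/(134.1648−81.3120)=-0.0586; B=V−Δ·S=30.9944
Node (0,0) S=77.0000: V=(p*·25.0388+(1−p*)·32.1382)/1.22=21.6427; Δ=(25.0388−32.1382)/(101.6400−61.6000)=-0.1773; B=V−Δ·S=35.2955
Sanity check at the root: Δ(0,0)·S0 + B(0,0) reproduces V0 = 21.6427.

(0,0): Delta=-0.1773 Bond=35.2955
(1,0): Delta=-1.0000 Bond=93.7382
(1,1): Delta=-0.0586 Bond=30.9944
(2,0): Delta=-1.0000 Bond=114.3607
(2,1): Delta=-1.0000 Bond=114.3607
(2,2): Delta=0.0772 Bond=19.5876
V0=21.6427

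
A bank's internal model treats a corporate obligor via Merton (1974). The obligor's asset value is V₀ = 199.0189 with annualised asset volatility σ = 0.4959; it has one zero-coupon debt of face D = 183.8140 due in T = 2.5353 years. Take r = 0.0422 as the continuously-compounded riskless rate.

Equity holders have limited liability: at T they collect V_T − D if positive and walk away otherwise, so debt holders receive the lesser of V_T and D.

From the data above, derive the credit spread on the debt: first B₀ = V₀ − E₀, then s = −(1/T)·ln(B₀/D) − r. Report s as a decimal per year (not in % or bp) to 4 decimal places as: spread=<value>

spread=0.1108

Apply the equity-as-call identities (strike 183.8140, horizon 2.5353 years):
d₁ = [ln(V₀/D) + (r + σ²/2)T] / (σ√T)
   = [ln(199.0189/183.8140) + (0.0422 + 0.5·0.4959²)·2.5353] / (0.4959·√2.5353)
   = [0.079475 + 0.418726] / 0.789603 = 0.630952
d₂ = d₁ − σ√T = 0.630952 − 0.789603 = -0.158651
N(d₁) = 0.735964,  N(d₂) = 0.436972,  e^(−rT) = 0.898535
E₀ = V₀·N(d₁) − D·e^(−rT)·N(d₂)
   = 199.0189·0.735964 − 183.8140·0.898535·0.436972 = 74.299027
B₀ = V₀ − E₀ = 199.0189 − 74.299027 = 124.719873
spread = −(1/T)·ln(B₀/D) − r = −(1/2.5353)·ln(124.719873/183.8140) − 0.0422 = 0.11078157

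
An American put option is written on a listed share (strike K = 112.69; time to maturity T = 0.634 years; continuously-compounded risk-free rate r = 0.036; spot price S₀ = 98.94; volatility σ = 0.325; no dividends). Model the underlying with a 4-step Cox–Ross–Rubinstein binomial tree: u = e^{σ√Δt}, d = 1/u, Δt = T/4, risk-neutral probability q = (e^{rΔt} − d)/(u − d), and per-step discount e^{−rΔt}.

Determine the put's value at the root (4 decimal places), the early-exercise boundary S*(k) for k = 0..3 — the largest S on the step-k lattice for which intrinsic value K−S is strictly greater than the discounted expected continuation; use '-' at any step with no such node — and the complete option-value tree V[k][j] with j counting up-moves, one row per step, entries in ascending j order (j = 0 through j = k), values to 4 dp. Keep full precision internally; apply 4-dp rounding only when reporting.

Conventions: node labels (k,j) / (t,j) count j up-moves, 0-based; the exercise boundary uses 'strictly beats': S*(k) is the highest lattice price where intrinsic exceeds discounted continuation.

price = 18.3211
boundary = - - 76.3811 86.9318
tree:
18.3211
26.4393 10.0772
36.3089 16.4654 3.5393
45.5791 25.7582 6.9760 0.0000
53.7242 36.3089 13.7500 0.0000 0.0000

Δt=0.15850, u=1.13813, d=0.87863, q=0.48975, disc=e^(-rΔt)=0.99431
k=4 terminal: V=max(K-S,0) → 53.7242 36.3089 13.7500 0.0000 0.0000
k=3: j=0 S=67.1109 intr=45.5791 cont=44.9380 V=45.5791[EX]; j=1 S=86.9318 intr=25.7582 cont=25.1170 V=25.7582[EX]; j=2 S=112.6069 intr=0.0831 cont=6.9760 V=6.9760[hold]; j=3 S=145.8649 intr=0.0000 cont=0.0000 V=0.0000[hold]  S*(3)=86.9318
k=2: j=0 S=76.3811 intr=36.3089 cont=35.6677 V=36.3089[EX]; j=1 S=98.9400 intr=13.7500 cont=16.4654 V=16.4654[hold]; j=2 S=128.1616 intr=0.0000 cont=3.5393 V=3.5393[hold]  S*(2)=76.3811
k=1: j=0 S=86.9318 intr=25.7582 cont=26.4393 V=26.4393[hold]; j=1 S=112.6069 intr=0.0831 cont=10.0772 V=10.0772[hold]  S*(1)=-
k=0: j=0 S=98.9400 intr=13.7500 cont=18.3211 V=18.3211[hold]  S*(0)=-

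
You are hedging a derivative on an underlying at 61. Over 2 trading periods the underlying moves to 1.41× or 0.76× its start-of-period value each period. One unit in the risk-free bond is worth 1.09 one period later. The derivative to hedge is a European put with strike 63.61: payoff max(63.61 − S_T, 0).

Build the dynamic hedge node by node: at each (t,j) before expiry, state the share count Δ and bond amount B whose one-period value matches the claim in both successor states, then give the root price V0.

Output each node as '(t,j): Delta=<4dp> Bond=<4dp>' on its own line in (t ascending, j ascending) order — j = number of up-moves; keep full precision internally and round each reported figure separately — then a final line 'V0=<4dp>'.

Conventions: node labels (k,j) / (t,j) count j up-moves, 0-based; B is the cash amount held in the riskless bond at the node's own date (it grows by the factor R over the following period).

(0,0): Delta=-0.3232 Bond=25.5063
(1,0): Delta=-0.9417 Bond=56.4724
(1,1): Delta=0.0000 Bond=0.0000
V0=5.7887

Risk-neutral probability p* = (R−d)/(u−d) = (1.09−0.76)/(1.41−0.76) = 0.5077.
Terminal payoffs: V(2,0)=28.3764, V(2,1)=0.0000, V(2,2)=0.0000
Node (1,0) S=46.3600: V=(p*·0.0000+(1−p*)·28.3764)/1.09=12.8164; Δ=(0.0000−28.3764)/(65.3676−35.2336)=-0.9417; B=V−Δ·S=56.4724
Node (1,1) S=86.0100: V=(p*·0.0000+(1−p*)·0.0000)/1.09=0.0000; Δ=(0.0000−0.0000)/(121.2741−65.3676)=0.0000; B=V−Δ·S=0.0000
Node (0,0) S=61.0000: V=(p*·0.0000+(1−p*)·12.8164)/1.09=5.7887; Δ=(0.0000−12.8164)/(86.0100−46.3600)=-0.3232; B=V−Δ·S=25.5063
As a check, the time-0 holding Δ(0,0)·S0 + B(0,0) comes to 5.7887 — exactly V0.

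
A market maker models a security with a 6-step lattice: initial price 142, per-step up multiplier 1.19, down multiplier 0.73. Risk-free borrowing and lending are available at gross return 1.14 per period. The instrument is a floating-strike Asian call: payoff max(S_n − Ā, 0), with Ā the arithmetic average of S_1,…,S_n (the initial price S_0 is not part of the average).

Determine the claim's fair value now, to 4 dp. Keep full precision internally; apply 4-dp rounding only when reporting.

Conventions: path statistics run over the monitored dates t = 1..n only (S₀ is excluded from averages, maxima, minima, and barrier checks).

No-arbitrage gives p* = (R−d)/(u−d) = 0.8913: enumerate every path, weight its payoff by its p*-probability, and discount by R^6.
Enumerate all 2^6 = 64 price paths (U = up ×1.19, D = down ×0.73); each path with k up-moves has probability p*^k·(1−p*)^(6−k).
DDDDDD: Ā=54.3041, payoff=0.0000, prob=0.000002
UDDDDD: Ā=88.5232, payoff=0.0000, prob=0.000014
DUDDDD: Ā=77.6365, payoff=0.0000, prob=0.000014
UUDDDD: Ā=126.5581, payoff=0.0000, prob=0.000111
DDUDDD: Ā=69.6892, payoff=0.0000, prob=0.000014
UDUDDD: Ā=113.6030, payoff=0.0000, prob=0.000111
DUUDDD: Ā=102.7163, payoff=0.0000, prob=0.000111
UUUDDD: Ā=167.4417, payoff=0.0000, prob=0.000909
DDDUDD: Ā=63.8877, payoff=0.0000, prob=0.000014
UDDUDD: Ā=104.1458, payoff=0.0000, prob=0.000111
DUDUDD: Ā=93.2591, payoff=0.0000, prob=0.000111
UUDUDD: Ā=152.0251, payoff=0.0000, prob=0.000909
DDUUDD: Ā=85.3118, payoff=0.0000, prob=0.000111
UDUUDD: Ā=139.0700, payoff=0.0000, prob=0.000909
DUUUDD: Ā=128.1833, payoff=0.0000, prob=0.000909
UUUUDD: Ā=208.9563, payoff=0.0000, prob=0.007456
DDDDUD: Ā=59.6526, payoff=0.0000, prob=0.000014
UDDDUD: Ā=97.2420, payoff=0.0000, prob=0.000111
DUDDUD: Ā=86.3553, payoff=0.0000, prob=0.000111
UUDDUD: Ā=140.7710, payoff=0.0000, prob=0.000909
DDUDUD: Ā=78.4080, payoff=0.0000, prob=0.000111
UDUDUD: Ā=127.8158, payoff=0.0000, prob=0.000909
DUUDUD: Ā=116.9292, payoff=0.0000, prob=0.000909
UUUDUD: Ā=190.6106, payoff=0.0000, prob=0.007456
DDDUUD: Ā=72.6065, payoff=0.0000, prob=0.000111
UDDUUD: Ā=118.3586, payoff=0.0000, prob=0.000909
DUDUUD: Ā=107.4719, payoff=0.0000, prob=0.000909
UUDUUD: Ā=175.1940, payoff=0.0000, prob=0.007456
DDUUUD: Ā=99.5247, payoff=0.0000, prob=0.000909
UDUUUD: Ā=162.2388, payoff=0.0000, prob=0.007456
DUUUUD: Ā=151.3522, payoff=0.3955, prob=0.007456
UUUUUD: Ā=246.7248, payoff=0.6447, prob=0.061142
DDDDDU: Ā=56.5610, payoff=0.0000, prob=0.000014
UDDDDU: Ā=92.2022, payoff=0.0000, prob=0.000111
DUDDDU: Ā=81.3155, payoff=0.0000, prob=0.000111
UUDDDU: Ā=132.5555, payoff=0.0000, prob=0.000909
DDUDDU: Ā=73.3683, payoff=0.0000, prob=0.000111
UDUDDU: Ā=119.6003, payoff=0.0000, prob=0.000909
DUUDDU: Ā=108.7137, payoff=0.0000, prob=0.000909
UUUDDU: Ā=177.2182, payoff=0.0000, prob=0.007456
DDDUDU: Ā=67.5668, payoff=0.0000, prob=0.000111
UDDUDU: Ā=110.1431, payoff=0.0000, prob=0.000909
DUDUDU: Ā=99.2564, payoff=0.0000, prob=0.000909
UUDUDU: Ā=161.8016, payoff=0.0000, prob=0.007456
DDUUDU: Ā=91.3092, payoff=1.7797, prob=0.000909
UDUUDU: Ā=148.8464, payoff=2.9012, prob=0.007456
DUUUDU: Ā=137.9598, payoff=13.7879, prob=0.007456
UUUUDU: Ā=224.8933, payoff=22.4761, prob=0.061142
DDDDUU: Ā=63.3317, payoff=0.0000, prob=0.000111
UDDDUU: Ā=103.2393, payoff=0.0000, prob=0.000909
DUDDUU: Ā=92.3526, payoff=0.7363, prob=0.000909
UUDDUU: Ā=150.5474, payoff=1.2002, prob=0.007456
DDUDUU: Ā=84.4054, payoff=8.6835, prob=0.000909
UDUDUU: Ā=137.5923, payoff=14.1553, prob=0.007456
DUUDUU: Ā=126.7056, payoff=25.0420, prob=0.007456
UUUDUU: Ā=206.5475, payoff=40.8219, prob=0.061142
DDDUUU: Ā=78.6039, payoff=14.4850, prob=0.000909
UDDUUU: Ā=128.1351, payoff=23.6126, prob=0.007456
DUDUUU: Ā=117.2484, payoff=34.4992, prob=0.007456
UUDUUU: Ā=191.1309, payoff=56.2385, prob=0.061142
DDUUUU: Ā=109.3011, payoff=42.4465, prob=0.007456
UDUUUU: Ā=178.1758, payoff=69.1936, prob=0.061142
DUUUUU: Ā=167.2891, payoff=80.0803, prob=0.061142
UUUUUU: Ā=272.7042, payoff=130.5418, prob=0.501367
Price = Σ prob·payoff / R^6 = 83.126319 / 2.194973 = 37.8712

price = 37.8712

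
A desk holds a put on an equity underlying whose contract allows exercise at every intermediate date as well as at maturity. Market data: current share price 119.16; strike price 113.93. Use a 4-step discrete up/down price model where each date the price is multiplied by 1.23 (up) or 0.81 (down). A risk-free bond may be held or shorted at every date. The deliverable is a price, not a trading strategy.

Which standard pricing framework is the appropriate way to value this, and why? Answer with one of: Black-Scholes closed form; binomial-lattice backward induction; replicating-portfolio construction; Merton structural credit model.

framework: binomial-lattice backward induction

Key observation: early exercise of the strike-113.93 put must be checked at each of the 4 dates (spot 119.16), which forces a node-by-node comparison of intrinsic and continuation value backward from expiry.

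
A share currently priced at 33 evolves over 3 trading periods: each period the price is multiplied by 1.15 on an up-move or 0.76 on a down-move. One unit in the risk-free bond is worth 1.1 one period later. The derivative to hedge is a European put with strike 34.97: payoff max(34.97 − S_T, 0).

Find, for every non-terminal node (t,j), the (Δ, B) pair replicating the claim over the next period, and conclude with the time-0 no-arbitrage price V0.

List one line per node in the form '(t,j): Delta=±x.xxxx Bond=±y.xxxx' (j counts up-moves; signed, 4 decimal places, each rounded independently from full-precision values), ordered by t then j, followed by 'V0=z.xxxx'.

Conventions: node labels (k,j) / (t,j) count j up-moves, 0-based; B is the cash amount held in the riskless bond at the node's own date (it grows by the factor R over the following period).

The replicating-portfolio and risk-neutral prices coincide; use p* = (1.1−0.76)/(1.15−0.76) = 0.8718 for the latter.
At maturity the claim pays: V(3,0)=20.4838, V(3,1)=13.0501, V(3,2)=1.8017, V(3,3)=0.0000
  t=2,j=0: stock 19.0608 → up 21.9199 (V=13.0501), down 14.4862 (V=20.4838). Price 12.7301; hedge Δ=-1.0000, bond B=31.7909.
  t=2,j=1: stock 28.8420 → up 33.1683 (V=1.8017), down 21.9199 (V=13.0501). Price 2.9489; hedge Δ=-1.0000, bond B=31.7909.
  t=2,j=2: stock 43.6425 → up 50.1889 (V=0.0000), down 33.1683 (V=1.8017). Price 0.2100; hedge Δ=-0.1059, bond B=4.8297.
  t=1,j=0: stock 25.0800 → up 28.8420 (V=2.9489), down 19.0608 (V=12.7301). Price 3.8208; hedge Δ=-1.0000, bond B=28.9008.
  t=1,j=1: stock 37.9500 → up 43.6425 (V=0.2100), down 28.8420 (V=2.9489). Price 0.5101; hedge Δ=-0.1851, bond B=7.5330.
  t=0,j=0: stock 33.0000 → up 37.9500 (V=0.5101), down 25.0800 (V=3.8208). Price 0.8496; hedge Δ=-0.2572, bond B=9.3386.
Sanity check at the root: Δ(0,0)·S0 + B(0,0) reproduces V0 = 0.8496.

(0,0): Delta=-0.2572 Bond=9.3386
(1,0): Delta=-1.0000 Bond=28.9008
(1,1): Delta=-0.1851 Bond=7.5330
(2,0): Delta=-1.0000 Bond=31.7909
(2,1): Delta=-1.0000 Bond=31.7909
(2,2): Delta=-0.1059 Bond=4.8297
V0=0.8496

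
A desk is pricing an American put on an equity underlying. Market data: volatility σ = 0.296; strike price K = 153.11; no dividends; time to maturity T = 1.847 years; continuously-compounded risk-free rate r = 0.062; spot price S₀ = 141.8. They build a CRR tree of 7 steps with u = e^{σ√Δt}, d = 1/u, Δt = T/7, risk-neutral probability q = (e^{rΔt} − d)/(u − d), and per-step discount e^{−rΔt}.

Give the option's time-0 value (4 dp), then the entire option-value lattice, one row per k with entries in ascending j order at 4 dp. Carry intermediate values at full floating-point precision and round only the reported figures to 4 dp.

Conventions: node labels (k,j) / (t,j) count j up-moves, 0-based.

price = 22.5501
tree:
22.5501
33.6488 12.8643
48.4910 20.8074 5.8276
63.2477 32.4816 10.5263 1.6082
75.9229 48.4910 18.5086 3.3781 0.0000
86.8103 63.2477 31.3111 7.0960 0.0000 0.0000
96.1620 75.9229 48.4910 14.9058 0.0000 0.0000 0.0000
104.1946 86.8103 63.2477 31.3111 0.0000 0.0000 0.0000 0.0000

Δt=0.26386, u=1.16421, d=0.85895, q=0.51609, disc=e^(-rΔt)=0.98377
k=7 terminal: V=max(K-S,0) → 104.1946 86.8103 63.2477 31.3111 0.0000 0.0000 0.0000 0.0000
k=6: j=0 S=56.9480 intr=96.1620 cont=93.6776 V=96.1620[EX]; j=1 S=77.1871 intr=75.9229 cont=73.4386 V=75.9229[EX]; j=2 S=104.6190 intr=48.4910 cont=46.0067 V=48.4910[EX]; j=3 S=141.8000 intr=11.3100 cont=14.9058 V=14.9058[hold]; j=4 S=192.1950 intr=0.0000 cont=0.0000 V=0.0000[hold]; j=5 S=260.5001 intr=0.0000 cont=0.0000 V=0.0000[hold]; j=6 S=353.0805 intr=0.0000 cont=0.0000 V=0.0000[hold]
k=5: j=0 S=66.2997 intr=86.8103 cont=84.3259 V=86.8103[EX]; j=1 S=89.8623 intr=63.2477 cont=60.7633 V=63.2477[EX]; j=2 S=121.7989 intr=31.3111 cont=30.6524 V=31.3111[EX]; j=3 S=165.0856 intr=0.0000 cont=7.0960 V=7.0960[hold]; j=4 S=223.7561 intr=0.0000 cont=0.0000 V=0.0000[hold]; j=5 S=303.2779 intr=0.0000 cont=0.0000 V=0.0000[hold]
k=4: j=0 S=77.1871 intr=75.9229 cont=73.4386 V=75.9229[EX]; j=1 S=104.6190 intr=48.4910 cont=46.0067 V=48.4910[EX]; j=2 S=141.8000 intr=11.3100 cont=18.5086 V=18.5086[hold]; j=3 S=192.1950 intr=0.0000 cont=3.3781 V=3.3781[hold]; j=4 S=260.5001 intr=0.0000 cont=0.0000 V=0.0000[hold]
k=3: j=0 S=89.8623 intr=63.2477 cont=60.7633 V=63.2477[EX]; j=1 S=121.7989 intr=31.3111 cont=32.4816 V=32.4816[hold]; j=2 S=165.0856 intr=0.0000 cont=10.5263 V=10.5263[hold]; j=3 S=223.7561 intr=0.0000 cont=1.6082 V=1.6082[hold]
k=2: j=0 S=104.6190 intr=48.4910 cont=46.6009 V=48.4910[EX]; j=1 S=141.8000 intr=11.3100 cont=20.8074 V=20.8074[hold]; j=2 S=192.1950 intr=0.0000 cont=5.8276 V=5.8276[hold]
k=1: j=0 S=121.7989 intr=31.3111 cont=33.6488 V=33.6488[hold]; j=1 S=165.0856 intr=0.0000 cont=12.8643 V=12.8643[hold]
k=0: j=0 S=141.8000 intr=11.3100 cont=22.5501 V=22.5501[hold]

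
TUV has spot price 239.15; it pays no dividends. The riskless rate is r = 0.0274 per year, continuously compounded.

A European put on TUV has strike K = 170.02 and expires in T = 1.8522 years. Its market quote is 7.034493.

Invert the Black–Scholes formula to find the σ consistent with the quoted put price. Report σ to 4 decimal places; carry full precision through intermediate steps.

sigma = 0.2987

At σ = 0.2987 the Black–Scholes value reproduces the quote:
σ√T = 0.2987·√1.8522 = 0.406517
d₁ = (ln(S/K) + (r+σ²/2)T) / (σ√T) = (ln(239.15/170.02) + (0.0274+0.2987²/2)·1.8522) / 0.406517 = (0.341175 + 0.133378) / 0.406517 = 1.167363
d₂ = d₁ − σ√T = 1.167363 − 0.406517 = 0.760846
e^{−rT} = 0.950516
N(−d₁) = 0.121532,  N(−d₂) = 0.223375
V = K·e^{−rT}·N(−d₂) − S·N(−d₁) = 36.098850 − 29.064357 = 7.034493 (matching the quote); vega is positive throughout, so no other σ reproduces this price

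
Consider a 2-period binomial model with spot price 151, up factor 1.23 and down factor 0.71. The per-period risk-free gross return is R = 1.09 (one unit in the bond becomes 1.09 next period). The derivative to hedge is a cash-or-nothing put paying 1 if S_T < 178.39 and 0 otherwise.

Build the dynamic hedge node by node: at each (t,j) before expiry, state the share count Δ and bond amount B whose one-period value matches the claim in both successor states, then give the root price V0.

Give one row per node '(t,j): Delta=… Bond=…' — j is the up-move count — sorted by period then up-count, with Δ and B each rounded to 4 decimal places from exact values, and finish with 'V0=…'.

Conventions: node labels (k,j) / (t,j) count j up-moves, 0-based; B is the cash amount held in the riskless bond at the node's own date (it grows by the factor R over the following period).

(0,0): Delta=-0.0085 Bond=1.6815
(1,0): Delta=0.0000 Bond=0.9174
(1,1): Delta=-0.0104 Bond=2.1701
V0=0.3922

The replicating-portfolio and risk-neutral prices coincide; use p* = (1.09−0.71)/(1.23−0.71) = 0.7308 for the latter.
Expiry values: V(2,0)=1.0000, V(2,1)=1.0000, V(2,2)=0.0000
Node (1,0) S=107.2100: V=(p*·1.0000+(1−p*)·1.0000)/1.09=0.9174; Δ=(1.0000−1.0000)/(131.8683−76.1191)=0.0000; B=V−Δ·S=0.9174
Node (1,1) S=185.7300: V=(p*·0.0000+(1−p*)·1.0000)/1.09=0.2470; Δ=(0.0000−1.0000)/(228.4479−131.8683)=-0.0104; B=V−Δ·S=2.1701
Node (0,0) S=151.0000: V=(p*·0.2470+(1−p*)·0.9174)/1.09=0.3922; Δ=(0.2470−0.9174)/(185.7300−107.2100)=-0.0085; B=V−Δ·S=1.6815
As a check, the time-0 holding Δ(0,0)·S0 + B(0,0) comes to 0.3922 — exactly V0.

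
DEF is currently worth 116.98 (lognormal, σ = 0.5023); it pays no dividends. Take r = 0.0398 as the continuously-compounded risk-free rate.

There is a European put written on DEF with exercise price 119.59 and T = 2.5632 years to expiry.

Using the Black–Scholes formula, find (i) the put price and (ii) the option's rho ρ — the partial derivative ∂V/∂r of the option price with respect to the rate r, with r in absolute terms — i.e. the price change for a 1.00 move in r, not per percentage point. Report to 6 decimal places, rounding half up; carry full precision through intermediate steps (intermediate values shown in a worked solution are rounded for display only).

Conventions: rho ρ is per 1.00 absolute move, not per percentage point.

price = 30.808728
ρ = -171.322690

σ√T = 0.5023·√2.5632 = 0.804182
d₁ = (ln(S/K) + (r+σ²/2)T) / (σ√T) = (ln(116.98/119.59) + (0.0398+0.5023²/2)·2.5632) / 0.804182 = (-0.022066 + 0.425370) / 0.804182 = 0.501508
d₂ = d₁ − σ√T = 0.501508 − 0.804182 = -0.302674
e^{−rT} = 0.903016
N(−d₁) = 0.308007,  N(−d₂) = 0.618931
Put price V = K·e^{−rT}·N(−d₂) − S·N(−d₁) = 66.839376 − 36.030649 = 30.808728
ρ = −K·T·e^{−rT}·N(−d₂) = -171.322690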